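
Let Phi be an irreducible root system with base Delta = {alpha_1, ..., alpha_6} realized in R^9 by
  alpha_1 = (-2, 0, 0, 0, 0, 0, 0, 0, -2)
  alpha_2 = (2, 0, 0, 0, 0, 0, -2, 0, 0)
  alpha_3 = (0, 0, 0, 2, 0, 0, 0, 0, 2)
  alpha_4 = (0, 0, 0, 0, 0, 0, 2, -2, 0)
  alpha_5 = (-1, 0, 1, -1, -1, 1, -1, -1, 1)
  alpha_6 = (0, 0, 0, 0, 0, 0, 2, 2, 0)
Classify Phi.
Compute the Cartan integers a_ij = 2(alpha_i, alpha_j)/(alpha_j, alpha_j); the resulting 6x6 Cartan matrix is
[[2, -1, -1, 0, 0, 0], [-1, 2, 0, -1, 0, -1], [-1, 0, 2, 0, 0, 0], [0, -1, 0, 2, 0, 0], [0, 0, 0, 0, 2, -1], [0, -1, 0, 0, -1, 2]].
All simple roots have the same length, so the diagram is simply laced. The associated Dynkin diagram is a chain of 5 nodes with one extra node attached to the third node from one end (E_6), so the type is E_6.

type E_6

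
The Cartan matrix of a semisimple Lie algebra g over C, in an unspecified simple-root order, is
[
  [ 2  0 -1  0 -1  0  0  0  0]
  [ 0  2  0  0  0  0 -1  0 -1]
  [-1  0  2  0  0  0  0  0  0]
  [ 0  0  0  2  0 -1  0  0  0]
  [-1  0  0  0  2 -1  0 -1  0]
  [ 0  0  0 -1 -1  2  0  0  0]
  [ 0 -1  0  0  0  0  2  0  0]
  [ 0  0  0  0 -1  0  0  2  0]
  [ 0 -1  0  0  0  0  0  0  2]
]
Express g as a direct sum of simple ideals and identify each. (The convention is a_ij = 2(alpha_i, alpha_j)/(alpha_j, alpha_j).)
A_3 + E_6

The diagram associated to this matrix has two connected components: the simple roots {alpha_2, alpha_7, alpha_9} form a chain of 3 nodes with single edges (A_3), and {alpha_1, alpha_3, alpha_4, alpha_5, alpha_6, alpha_8} form a chain of 5 nodes with one extra node attached to the third node from one end (E_6). A semisimple Lie algebra decomposes uniquely as the direct sum of simple ideals, one per connected component of its Dynkin diagram, so g ≅ A_3 ⊕ E_6 (dimension 15 + 78 = 93).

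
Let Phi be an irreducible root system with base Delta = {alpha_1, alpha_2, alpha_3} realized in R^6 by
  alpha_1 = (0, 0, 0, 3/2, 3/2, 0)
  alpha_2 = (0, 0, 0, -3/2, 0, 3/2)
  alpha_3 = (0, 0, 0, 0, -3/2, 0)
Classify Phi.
Compute the Cartan integers a_ij = 2(alpha_i, alpha_j)/(alpha_j, alpha_j); the resulting 3x3 Cartan matrix is
[[2, -1, -2], [-1, 2, 0], [-1, 0, 2]].
The roots have two lengths (squared-length ratio 2:1); the short ones are alpha_{3}. The associated Dynkin diagram is a chain of 3 nodes with a double edge at one end; the terminal node there is the unique short simple root (B_3), so the type is B_3 (the algebra so(7)).

type B_3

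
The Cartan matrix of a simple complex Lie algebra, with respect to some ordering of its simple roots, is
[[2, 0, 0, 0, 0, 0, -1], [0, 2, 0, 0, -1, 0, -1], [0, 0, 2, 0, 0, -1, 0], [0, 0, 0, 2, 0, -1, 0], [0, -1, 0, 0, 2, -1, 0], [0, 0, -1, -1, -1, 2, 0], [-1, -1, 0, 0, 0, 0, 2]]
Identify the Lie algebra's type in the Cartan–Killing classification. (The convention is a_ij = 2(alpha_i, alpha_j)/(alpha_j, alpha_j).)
type D_7

The matrix has rank 7 with 2's on the diagonal. Reading the off-diagonal entries as Dynkin edges (a single edge where a_ij = a_ji = -1; a double or triple edge where a_ij * a_ji = 2 or 3), the diagram is a chain of 5 nodes with a fork of two nodes at one end (D_7). One simple-root ordering that puts it in standard form is (alpha_1, alpha_7, alpha_2, alpha_5, alpha_6, alpha_3, alpha_4). So the algebra is type D_7, i.e. so(14).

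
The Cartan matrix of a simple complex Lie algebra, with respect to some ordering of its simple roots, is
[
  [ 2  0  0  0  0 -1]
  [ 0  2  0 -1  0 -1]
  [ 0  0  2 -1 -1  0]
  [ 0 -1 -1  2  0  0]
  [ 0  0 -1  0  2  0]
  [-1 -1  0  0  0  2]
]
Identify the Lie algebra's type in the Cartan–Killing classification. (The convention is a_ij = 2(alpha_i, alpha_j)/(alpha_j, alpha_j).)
A6

The matrix has rank 6 with 2's on the diagonal. Reading the off-diagonal entries as Dynkin edges (a single edge where a_ij = a_ji = -1; a double or triple edge where a_ij * a_ji = 2 or 3), the diagram is a chain of 6 nodes with single edges (A_6). One simple-root ordering that puts it in standard form is (alpha_5, alpha_3, alpha_4, alpha_2, alpha_6, alpha_1). So the algebra is type A_6, i.e. sl(7).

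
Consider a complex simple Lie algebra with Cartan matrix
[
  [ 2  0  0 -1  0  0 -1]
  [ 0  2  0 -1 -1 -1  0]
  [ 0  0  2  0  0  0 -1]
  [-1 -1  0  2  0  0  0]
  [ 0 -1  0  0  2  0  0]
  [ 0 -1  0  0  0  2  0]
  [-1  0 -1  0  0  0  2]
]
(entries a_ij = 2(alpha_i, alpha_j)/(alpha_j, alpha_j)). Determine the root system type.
The matrix has rank 7 with 2's on the diagonal. Reading the off-diagonal entries as Dynkin edges (a single edge where a_ij = a_ji = -1; a double or triple edge where a_ij * a_ji = 2 or 3), the diagram is a chain of 5 nodes with a fork of two nodes at one end (D_7). One simple-root ordering that puts it in standard form is (alpha_3, alpha_7, alpha_1, alpha_4, alpha_2, alpha_6, alpha_5). So the algebra is type D_7, i.e. so(14).

D7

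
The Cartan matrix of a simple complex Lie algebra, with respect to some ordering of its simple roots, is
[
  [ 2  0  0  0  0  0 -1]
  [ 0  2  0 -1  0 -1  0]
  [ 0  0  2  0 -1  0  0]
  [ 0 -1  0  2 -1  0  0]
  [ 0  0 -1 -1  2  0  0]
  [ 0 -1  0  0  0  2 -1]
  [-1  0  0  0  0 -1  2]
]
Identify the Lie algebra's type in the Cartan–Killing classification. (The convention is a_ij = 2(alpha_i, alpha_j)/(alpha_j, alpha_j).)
The matrix has rank 7 with 2's on the diagonal. Reading the off-diagonal entries as Dynkin edges (a single edge where a_ij = a_ji = -1; a double or triple edge where a_ij * a_ji = 2 or 3), the diagram is a chain of 7 nodes with single edges (A_7). One simple-root ordering that puts it in standard form is (alpha_1, alpha_7, alpha_6, alpha_2, alpha_4, alpha_5, alpha_3). So the algebra is type A_7, i.e. sl(8).

A_7 (sl(8))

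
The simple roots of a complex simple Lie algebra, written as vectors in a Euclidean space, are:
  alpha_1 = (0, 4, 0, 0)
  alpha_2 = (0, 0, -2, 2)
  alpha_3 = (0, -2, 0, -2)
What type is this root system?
Compute the Cartan integers a_ij = 2(alpha_i, alpha_j)/(alpha_j, alpha_j); the resulting 3x3 Cartan matrix is
[[2, 0, -2], [0, 2, -1], [-1, -1, 2]].
The roots have two lengths (squared-length ratio 2:1); the short ones are alpha_{2,3}. The associated Dynkin diagram is a chain of 3 nodes with a double edge at one end; the terminal node there is the unique long simple root (C_3), so the type is C_3 (the algebra sp(6)).

C_3 (sp(6))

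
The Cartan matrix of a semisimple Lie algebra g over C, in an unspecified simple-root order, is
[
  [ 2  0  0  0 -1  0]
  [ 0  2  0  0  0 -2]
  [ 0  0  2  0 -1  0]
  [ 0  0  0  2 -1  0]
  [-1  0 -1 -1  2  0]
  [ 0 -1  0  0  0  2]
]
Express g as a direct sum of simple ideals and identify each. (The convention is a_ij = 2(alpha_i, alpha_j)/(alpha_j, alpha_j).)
The diagram associated to this matrix has two connected components: the simple roots {alpha_2, alpha_6} form a chain of 2 nodes with a double edge at one end; the terminal node there is the unique short simple root (B_2), and {alpha_1, alpha_3, alpha_4, alpha_5} form a chain of 2 nodes with a fork of two nodes at one end (D_4). A semisimple Lie algebra decomposes uniquely as the direct sum of simple ideals, one per connected component of its Dynkin diagram, so g ≅ B_2 ⊕ D_4 (dimension 10 + 28 = 38).

B_2 ⊕ D_4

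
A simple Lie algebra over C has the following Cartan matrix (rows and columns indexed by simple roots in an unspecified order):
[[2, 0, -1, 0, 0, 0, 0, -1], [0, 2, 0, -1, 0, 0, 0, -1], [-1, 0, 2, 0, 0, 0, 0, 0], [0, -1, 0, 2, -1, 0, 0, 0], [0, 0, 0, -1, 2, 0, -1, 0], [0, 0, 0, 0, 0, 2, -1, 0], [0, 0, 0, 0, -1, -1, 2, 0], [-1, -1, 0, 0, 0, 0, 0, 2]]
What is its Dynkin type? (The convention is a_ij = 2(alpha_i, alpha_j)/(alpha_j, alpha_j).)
type A_8

The matrix has rank 8 with 2's on the diagonal. Reading the off-diagonal entries as Dynkin edges (a single edge where a_ij = a_ji = -1; a double or triple edge where a_ij * a_ji = 2 or 3), the diagram is a chain of 8 nodes with single edges (A_8). One simple-root ordering that puts it in standard form is (alpha_6, alpha_7, alpha_5, alpha_4, alpha_2, alpha_8, alpha_1, alpha_3). So the algebra is type A_8, i.e. sl(9).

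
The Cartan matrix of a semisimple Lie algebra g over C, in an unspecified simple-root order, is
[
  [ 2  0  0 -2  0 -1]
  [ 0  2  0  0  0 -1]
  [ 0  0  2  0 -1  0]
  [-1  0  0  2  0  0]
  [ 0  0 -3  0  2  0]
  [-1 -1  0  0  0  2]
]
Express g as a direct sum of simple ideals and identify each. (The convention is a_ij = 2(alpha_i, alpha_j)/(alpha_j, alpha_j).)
B4 + G2

The diagram associated to this matrix has two connected components: the simple roots {alpha_1, alpha_2, alpha_4, alpha_6} form a chain of 4 nodes with a double edge at one end; the terminal node there is the unique short simple root (B_4), and {alpha_3, alpha_5} form two nodes joined by a triple edge (G_2). A semisimple Lie algebra decomposes uniquely as the direct sum of simple ideals, one per connected component of its Dynkin diagram, so g ≅ B_4 ⊕ G_2 (dimension 36 + 14 = 50).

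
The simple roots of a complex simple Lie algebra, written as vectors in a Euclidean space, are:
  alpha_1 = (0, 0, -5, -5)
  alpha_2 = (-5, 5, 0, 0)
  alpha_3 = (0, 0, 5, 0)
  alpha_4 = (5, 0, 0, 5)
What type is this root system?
Compute the Cartan integers a_ij = 2(alpha_i, alpha_j)/(alpha_j, alpha_j); the resulting 4x4 Cartan matrix is
[[2, 0, -2, -1], [0, 2, 0, -1], [-1, 0, 2, 0], [-1, -1, 0, 2]].
The roots have two lengths (squared-length ratio 2:1); the short ones are alpha_{3}. The associated Dynkin diagram is a chain of 4 nodes with a double edge at one end; the terminal node there is the unique short simple root (B_4), so the type is B_4 (the algebra so(9)).

type B_4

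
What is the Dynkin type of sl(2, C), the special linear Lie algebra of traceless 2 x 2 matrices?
This is sl(2), which has dimension 2^2 - 1 = 3 and rank 2 - 1 = 1 (a Cartan subalgebra is the diagonal traceless matrices). In the classification of classical Lie algebras, the special linear algebra sl(n+1) has type A_n; here n = 1, so the Dynkin diagram is a chain of 1 nodes with single edges (A_1). Hence the type is A_1.

A_1 (sl(2))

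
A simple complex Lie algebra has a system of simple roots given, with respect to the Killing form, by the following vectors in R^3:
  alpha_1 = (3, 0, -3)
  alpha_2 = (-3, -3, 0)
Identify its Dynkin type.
Compute the Cartan integers a_ij = 2(alpha_i, alpha_j)/(alpha_j, alpha_j); the resulting 2x2 Cartan matrix is
[[2, -1], [-1, 2]].
All simple roots have the same length, so the diagram is simply laced. The associated Dynkin diagram is a chain of 2 nodes with single edges (A_2), so the type is A_2 (the algebra sl(3)).

A_2 (sl(3))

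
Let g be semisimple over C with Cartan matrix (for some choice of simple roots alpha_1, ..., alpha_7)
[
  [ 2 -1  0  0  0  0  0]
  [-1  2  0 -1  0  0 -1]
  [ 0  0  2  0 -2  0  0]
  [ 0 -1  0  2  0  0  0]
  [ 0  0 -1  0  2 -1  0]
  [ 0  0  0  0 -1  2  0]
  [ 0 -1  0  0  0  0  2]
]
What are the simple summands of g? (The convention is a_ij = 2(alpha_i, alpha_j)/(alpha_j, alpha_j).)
The diagram associated to this matrix has two connected components: the simple roots {alpha_3, alpha_5, alpha_6} form a chain of 3 nodes with a double edge at one end; the terminal node there is the unique long simple root (C_3), and {alpha_1, alpha_2, alpha_4, alpha_7} form a chain of 2 nodes with a fork of two nodes at one end (D_4). A semisimple Lie algebra decomposes uniquely as the direct sum of simple ideals, one per connected component of its Dynkin diagram, so g ≅ C_3 ⊕ D_4 (dimension 21 + 28 = 49).

type C_3 ⊕ type D_4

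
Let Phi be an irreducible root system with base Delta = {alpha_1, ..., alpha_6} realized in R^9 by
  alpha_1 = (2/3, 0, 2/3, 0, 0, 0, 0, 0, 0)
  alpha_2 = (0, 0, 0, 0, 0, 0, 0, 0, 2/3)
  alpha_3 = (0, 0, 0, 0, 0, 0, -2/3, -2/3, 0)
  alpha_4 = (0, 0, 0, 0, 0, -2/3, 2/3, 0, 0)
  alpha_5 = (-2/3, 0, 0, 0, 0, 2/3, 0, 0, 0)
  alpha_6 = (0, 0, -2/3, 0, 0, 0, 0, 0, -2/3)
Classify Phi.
B6

Compute the Cartan integers a_ij = 2(alpha_i, alpha_j)/(alpha_j, alpha_j); the resulting 6x6 Cartan matrix is
[[2, 0, 0, 0, -1, -1], [0, 2, 0, 0, 0, -1], [0, 0, 2, -1, 0, 0], [0, 0, -1, 2, -1, 0], [-1, 0, 0, -1, 2, 0], [-1, -2, 0, 0, 0, 2]].
The roots have two lengths (squared-length ratio 2:1); the short ones are alpha_{2}. The associated Dynkin diagram is a chain of 6 nodes with a double edge at one end; the terminal node there is the unique short simple root (B_6), so the type is B_6 (the algebra so(13)).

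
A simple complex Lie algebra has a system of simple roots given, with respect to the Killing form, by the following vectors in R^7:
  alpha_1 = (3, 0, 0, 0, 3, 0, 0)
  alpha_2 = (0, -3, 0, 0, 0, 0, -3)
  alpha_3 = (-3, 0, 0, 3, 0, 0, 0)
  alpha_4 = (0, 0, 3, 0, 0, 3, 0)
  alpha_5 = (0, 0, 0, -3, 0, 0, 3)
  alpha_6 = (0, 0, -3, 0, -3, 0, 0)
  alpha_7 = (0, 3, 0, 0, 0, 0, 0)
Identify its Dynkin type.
B7

Compute the Cartan integers a_ij = 2(alpha_i, alpha_j)/(alpha_j, alpha_j); the resulting 7x7 Cartan matrix is
[[2, 0, -1, 0, 0, -1, 0], [0, 2, 0, 0, -1, 0, -2], [-1, 0, 2, 0, -1, 0, 0], [0, 0, 0, 2, 0, -1, 0], [0, -1, -1, 0, 2, 0, 0], [-1, 0, 0, -1, 0, 2, 0], [0, -1, 0, 0, 0, 0, 2]].
The roots have two lengths (squared-length ratio 2:1); the short ones are alpha_{7}. The associated Dynkin diagram is a chain of 7 nodes with a double edge at one end; the terminal node there is the unique short simple root (B_7), so the type is B_7 (the algebra so(15)).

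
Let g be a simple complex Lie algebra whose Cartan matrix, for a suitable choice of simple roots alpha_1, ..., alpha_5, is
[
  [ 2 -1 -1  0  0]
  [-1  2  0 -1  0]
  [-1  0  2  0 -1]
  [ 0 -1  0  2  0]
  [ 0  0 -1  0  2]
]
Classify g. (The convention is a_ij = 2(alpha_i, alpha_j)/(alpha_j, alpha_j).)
The matrix has rank 5 with 2's on the diagonal. Reading the off-diagonal entries as Dynkin edges (a single edge where a_ij = a_ji = -1; a double or triple edge where a_ij * a_ji = 2 or 3), the diagram is a chain of 5 nodes with single edges (A_5). One simple-root ordering that puts it in standard form is (alpha_5, alpha_3, alpha_1, alpha_2, alpha_4). So the algebra is type A_5, i.e. sl(6).

A_5 (sl(6))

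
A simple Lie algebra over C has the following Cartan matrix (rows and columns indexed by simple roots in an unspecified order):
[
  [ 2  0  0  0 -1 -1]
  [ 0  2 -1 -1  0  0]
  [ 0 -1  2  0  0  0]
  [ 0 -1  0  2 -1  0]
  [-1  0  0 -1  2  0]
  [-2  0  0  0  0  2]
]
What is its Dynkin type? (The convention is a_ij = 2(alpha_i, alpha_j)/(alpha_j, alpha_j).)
C_6

The matrix has rank 6 with 2's on the diagonal. Reading the off-diagonal entries as Dynkin edges (a single edge where a_ij = a_ji = -1; a double or triple edge where a_ij * a_ji = 2 or 3), the diagram is a chain of 6 nodes with a double edge at one end; the terminal node there is the unique long simple root (C_6). One simple-root ordering that puts it in standard form is (alpha_3, alpha_2, alpha_4, alpha_5, alpha_1, alpha_6). So the algebra is type C_6, i.e. sp(12).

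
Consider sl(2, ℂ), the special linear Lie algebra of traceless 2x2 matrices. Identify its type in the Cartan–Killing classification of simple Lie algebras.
A_1 (sl(2))

This is sl(2), which has dimension 2^2 - 1 = 3 and rank 2 - 1 = 1 (a Cartan subalgebra is the diagonal traceless matrices). In the classification of classical Lie algebras, the special linear algebra sl(n+1) has type A_n; here n = 1, so the Dynkin diagram is a chain of 1 nodes with single edges (A_1). Hence the type is A_1.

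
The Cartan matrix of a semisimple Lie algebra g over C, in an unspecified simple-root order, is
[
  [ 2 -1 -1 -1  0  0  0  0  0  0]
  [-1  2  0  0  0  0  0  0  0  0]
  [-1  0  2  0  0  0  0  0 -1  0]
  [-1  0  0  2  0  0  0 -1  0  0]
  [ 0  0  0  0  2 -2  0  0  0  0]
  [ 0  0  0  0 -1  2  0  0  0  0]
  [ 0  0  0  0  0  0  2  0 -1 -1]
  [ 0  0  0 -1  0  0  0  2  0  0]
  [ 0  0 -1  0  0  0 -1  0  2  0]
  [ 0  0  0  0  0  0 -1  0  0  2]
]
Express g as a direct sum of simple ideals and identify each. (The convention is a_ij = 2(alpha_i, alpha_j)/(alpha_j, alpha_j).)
B_2 ⊕ E_8

The diagram associated to this matrix has two connected components: the simple roots {alpha_5, alpha_6} form a chain of 2 nodes with a double edge at one end; the terminal node there is the unique short simple root (B_2), and {alpha_1, alpha_2, alpha_3, alpha_4, alpha_7, alpha_8, alpha_9, alpha_10} form a chain of 7 nodes with one extra node attached to the third node from one end (E_8). A semisimple Lie algebra decomposes uniquely as the direct sum of simple ideals, one per connected component of its Dynkin diagram, so g ≅ B_2 ⊕ E_8 (dimension 10 + 248 = 258).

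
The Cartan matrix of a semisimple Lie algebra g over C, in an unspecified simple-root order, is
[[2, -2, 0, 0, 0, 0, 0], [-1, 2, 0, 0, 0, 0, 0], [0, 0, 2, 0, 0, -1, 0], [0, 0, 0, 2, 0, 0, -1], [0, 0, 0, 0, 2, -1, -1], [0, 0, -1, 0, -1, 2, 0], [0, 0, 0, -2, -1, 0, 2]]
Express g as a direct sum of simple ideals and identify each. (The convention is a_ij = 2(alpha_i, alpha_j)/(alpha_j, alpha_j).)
The diagram associated to this matrix has two connected components: the simple roots {alpha_1, alpha_2} form a chain of 2 nodes with a double edge at one end; the terminal node there is the unique short simple root (B_2), and {alpha_3, alpha_4, alpha_5, alpha_6, alpha_7} form a chain of 5 nodes with a double edge at one end; the terminal node there is the unique short simple root (B_5). A semisimple Lie algebra decomposes uniquely as the direct sum of simple ideals, one per connected component of its Dynkin diagram, so g ≅ B_2 ⊕ B_5 (dimension 10 + 55 = 65).

B_2 (so(5)) + B_5 (so(11))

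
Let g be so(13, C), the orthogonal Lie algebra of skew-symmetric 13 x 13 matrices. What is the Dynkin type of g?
B_6 (so(13))

This is so(13) with 13 odd, which has dimension 13(13-1)/2 = 78 and rank (13-1)/2 = 6. In the classification of classical Lie algebras, the orthogonal algebra so(2n+1) in an odd number of variables has type B_n; here n = 6, so the Dynkin diagram is a chain of 6 nodes with a double edge at one end; the terminal node there is the unique short simple root (B_6). Hence the type is B_6.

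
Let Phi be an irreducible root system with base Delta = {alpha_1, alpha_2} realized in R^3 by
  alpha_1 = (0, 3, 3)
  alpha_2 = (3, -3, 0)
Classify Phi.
type A_2

Compute the Cartan integers a_ij = 2(alpha_i, alpha_j)/(alpha_j, alpha_j); the resulting 2x2 Cartan matrix is
[[2, -1], [-1, 2]].
All simple roots have the same length, so the diagram is simply laced. The associated Dynkin diagram is a chain of 2 nodes with single edges (A_2), so the type is A_2 (the algebra sl(3)).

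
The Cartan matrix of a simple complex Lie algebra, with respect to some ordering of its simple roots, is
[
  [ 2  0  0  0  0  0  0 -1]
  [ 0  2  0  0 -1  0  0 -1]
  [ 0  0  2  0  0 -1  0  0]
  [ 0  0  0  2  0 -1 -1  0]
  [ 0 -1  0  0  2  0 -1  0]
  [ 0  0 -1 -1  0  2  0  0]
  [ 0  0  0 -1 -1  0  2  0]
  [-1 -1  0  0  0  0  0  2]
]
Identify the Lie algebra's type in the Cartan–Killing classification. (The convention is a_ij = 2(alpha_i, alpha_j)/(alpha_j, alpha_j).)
A_8 (sl(9))

The matrix has rank 8 with 2's on the diagonal. Reading the off-diagonal entries as Dynkin edges (a single edge where a_ij = a_ji = -1; a double or triple edge where a_ij * a_ji = 2 or 3), the diagram is a chain of 8 nodes with single edges (A_8). One simple-root ordering that puts it in standard form is (alpha_1, alpha_8, alpha_2, alpha_5, alpha_7, alpha_4, alpha_6, alpha_3). So the algebra is type A_8, i.e. sl(9).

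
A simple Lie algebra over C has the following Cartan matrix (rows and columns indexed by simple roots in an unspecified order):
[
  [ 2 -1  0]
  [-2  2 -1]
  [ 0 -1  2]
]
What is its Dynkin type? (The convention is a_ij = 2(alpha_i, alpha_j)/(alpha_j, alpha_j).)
type B_3

The matrix has rank 3 with 2's on the diagonal. Reading the off-diagonal entries as Dynkin edges (a single edge where a_ij = a_ji = -1; a double or triple edge where a_ij * a_ji = 2 or 3), the diagram is a chain of 3 nodes with a double edge at one end; the terminal node there is the unique short simple root (B_3). One simple-root ordering that puts it in standard form is (alpha_3, alpha_2, alpha_1). So the algebra is type B_3, i.e. so(7).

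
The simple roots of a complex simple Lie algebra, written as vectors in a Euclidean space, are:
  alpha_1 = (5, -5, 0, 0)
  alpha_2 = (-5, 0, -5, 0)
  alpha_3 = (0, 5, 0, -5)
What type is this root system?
A_3 (sl(4))

Compute the Cartan integers a_ij = 2(alpha_i, alpha_j)/(alpha_j, alpha_j); the resulting 3x3 Cartan matrix is
[[2, -1, -1], [-1, 2, 0], [-1, 0, 2]].
All simple roots have the same length, so the diagram is simply laced. The associated Dynkin diagram is a chain of 3 nodes with single edges (A_3), so the type is A_3 (the algebra sl(4)).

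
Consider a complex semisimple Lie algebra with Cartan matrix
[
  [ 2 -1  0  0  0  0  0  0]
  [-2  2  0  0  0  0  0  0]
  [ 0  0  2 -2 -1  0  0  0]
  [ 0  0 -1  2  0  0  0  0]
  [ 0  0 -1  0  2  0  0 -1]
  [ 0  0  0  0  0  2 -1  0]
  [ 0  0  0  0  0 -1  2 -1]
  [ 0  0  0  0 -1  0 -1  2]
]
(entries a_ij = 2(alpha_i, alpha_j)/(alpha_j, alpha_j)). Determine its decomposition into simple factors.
The diagram associated to this matrix has two connected components: the simple roots {alpha_1, alpha_2} form a chain of 2 nodes with a double edge at one end; the terminal node there is the unique short simple root (B_2), and {alpha_3, alpha_4, alpha_5, alpha_6, alpha_7, alpha_8} form a chain of 6 nodes with a double edge at one end; the terminal node there is the unique short simple root (B_6). A semisimple Lie algebra decomposes uniquely as the direct sum of simple ideals, one per connected component of its Dynkin diagram, so g ≅ B_2 ⊕ B_6 (dimension 10 + 78 = 88).

B_2 (so(5)) ⊕ B_6 (so(13))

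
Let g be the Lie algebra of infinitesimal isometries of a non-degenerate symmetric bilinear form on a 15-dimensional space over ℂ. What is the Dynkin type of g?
B7

This is so(15) with 15 odd, which has dimension 15(15-1)/2 = 105 and rank (15-1)/2 = 7. In the classification of classical Lie algebras, the orthogonal algebra so(2n+1) in an odd number of variables has type B_n; here n = 7, so the Dynkin diagram is a chain of 7 nodes with a double edge at one end; the terminal node there is the unique short simple root (B_7). Hence the type is B_7.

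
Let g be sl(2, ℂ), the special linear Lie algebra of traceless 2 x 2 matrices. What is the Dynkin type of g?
A_1 (sl(2))

This is sl(2), which has dimension 2^2 - 1 = 3 and rank 2 - 1 = 1 (a Cartan subalgebra is the diagonal traceless matrices). In the classification of classical Lie algebras, the special linear algebra sl(n+1) has type A_n; here n = 1, so the Dynkin diagram is a chain of 1 nodes with single edges (A_1). Hence the type is A_1.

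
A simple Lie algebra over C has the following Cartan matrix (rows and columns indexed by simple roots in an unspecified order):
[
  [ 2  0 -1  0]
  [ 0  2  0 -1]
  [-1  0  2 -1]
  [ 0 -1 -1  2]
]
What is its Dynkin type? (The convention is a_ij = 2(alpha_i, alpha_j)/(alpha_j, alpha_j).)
The matrix has rank 4 with 2's on the diagonal. Reading the off-diagonal entries as Dynkin edges (a single edge where a_ij = a_ji = -1; a double or triple edge where a_ij * a_ji = 2 or 3), the diagram is a chain of 4 nodes with single edges (A_4). One simple-root ordering that puts it in standard form is (alpha_2, alpha_4, alpha_3, alpha_1). So the algebra is type A_4, i.e. sl(5).

type A_4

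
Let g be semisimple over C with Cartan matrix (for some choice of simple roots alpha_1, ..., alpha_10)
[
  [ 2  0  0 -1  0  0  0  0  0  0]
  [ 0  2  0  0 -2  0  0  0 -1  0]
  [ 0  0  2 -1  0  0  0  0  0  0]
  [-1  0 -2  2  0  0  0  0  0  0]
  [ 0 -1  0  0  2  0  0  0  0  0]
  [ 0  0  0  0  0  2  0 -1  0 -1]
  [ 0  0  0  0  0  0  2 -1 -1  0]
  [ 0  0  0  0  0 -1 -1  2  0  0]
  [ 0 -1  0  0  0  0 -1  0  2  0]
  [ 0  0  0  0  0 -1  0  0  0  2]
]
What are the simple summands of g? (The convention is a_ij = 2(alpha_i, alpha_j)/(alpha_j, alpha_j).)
type B_3 + type B_7

The diagram associated to this matrix has two connected components: the simple roots {alpha_1, alpha_3, alpha_4} form a chain of 3 nodes with a double edge at one end; the terminal node there is the unique short simple root (B_3), and {alpha_2, alpha_5, alpha_6, alpha_7, alpha_8, alpha_9, alpha_10} form a chain of 7 nodes with a double edge at one end; the terminal node there is the unique short simple root (B_7). A semisimple Lie algebra decomposes uniquely as the direct sum of simple ideals, one per connected component of its Dynkin diagram, so g ≅ B_3 ⊕ B_7 (dimension 21 + 105 = 126).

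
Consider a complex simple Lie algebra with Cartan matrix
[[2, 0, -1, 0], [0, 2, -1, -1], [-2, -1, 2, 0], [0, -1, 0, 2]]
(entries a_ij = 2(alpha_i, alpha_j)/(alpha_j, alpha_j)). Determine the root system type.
B_4 (so(9))

The matrix has rank 4 with 2's on the diagonal. Reading the off-diagonal entries as Dynkin edges (a single edge where a_ij = a_ji = -1; a double or triple edge where a_ij * a_ji = 2 or 3), the diagram is a chain of 4 nodes with a double edge at one end; the terminal node there is the unique short simple root (B_4). One simple-root ordering that puts it in standard form is (alpha_4, alpha_2, alpha_3, alpha_1). So the algebra is type B_4, i.e. so(9).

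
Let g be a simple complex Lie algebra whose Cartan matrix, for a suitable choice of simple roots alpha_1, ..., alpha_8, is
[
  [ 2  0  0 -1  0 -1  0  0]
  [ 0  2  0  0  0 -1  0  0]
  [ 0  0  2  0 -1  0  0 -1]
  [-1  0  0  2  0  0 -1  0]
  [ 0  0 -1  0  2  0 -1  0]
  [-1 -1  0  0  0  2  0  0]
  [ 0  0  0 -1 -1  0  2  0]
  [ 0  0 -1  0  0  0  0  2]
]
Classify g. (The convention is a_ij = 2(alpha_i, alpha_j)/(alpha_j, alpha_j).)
type A_8

The matrix has rank 8 with 2's on the diagonal. Reading the off-diagonal entries as Dynkin edges (a single edge where a_ij = a_ji = -1; a double or triple edge where a_ij * a_ji = 2 or 3), the diagram is a chain of 8 nodes with single edges (A_8). One simple-root ordering that puts it in standard form is (alpha_2, alpha_6, alpha_1, alpha_4, alpha_7, alpha_5, alpha_3, alpha_8). So the algebra is type A_8, i.e. sl(9).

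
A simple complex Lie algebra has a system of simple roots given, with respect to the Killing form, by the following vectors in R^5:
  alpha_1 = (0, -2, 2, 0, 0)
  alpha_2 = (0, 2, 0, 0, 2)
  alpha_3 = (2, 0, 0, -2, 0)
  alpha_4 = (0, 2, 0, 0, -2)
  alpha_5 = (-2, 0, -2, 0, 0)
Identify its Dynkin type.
Compute the Cartan integers a_ij = 2(alpha_i, alpha_j)/(alpha_j, alpha_j); the resulting 5x5 Cartan matrix is
[[2, -1, 0, -1, -1], [-1, 2, 0, 0, 0], [0, 0, 2, 0, -1], [-1, 0, 0, 2, 0], [-1, 0, -1, 0, 2]].
All simple roots have the same length, so the diagram is simply laced. The associated Dynkin diagram is a chain of 3 nodes with a fork of two nodes at one end (D_5), so the type is D_5 (the algebra so(10)).

type D_5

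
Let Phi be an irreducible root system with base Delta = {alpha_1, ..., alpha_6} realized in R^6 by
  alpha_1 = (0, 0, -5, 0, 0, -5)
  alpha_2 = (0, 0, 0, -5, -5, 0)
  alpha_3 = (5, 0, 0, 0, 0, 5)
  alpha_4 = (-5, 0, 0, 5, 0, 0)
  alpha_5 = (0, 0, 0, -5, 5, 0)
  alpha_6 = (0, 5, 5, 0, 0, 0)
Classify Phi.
D_6

Compute the Cartan integers a_ij = 2(alpha_i, alpha_j)/(alpha_j, alpha_j); the resulting 6x6 Cartan matrix is
[[2, 0, -1, 0, 0, -1], [0, 2, 0, -1, 0, 0], [-1, 0, 2, -1, 0, 0], [0, -1, -1, 2, -1, 0], [0, 0, 0, -1, 2, 0], [-1, 0, 0, 0, 0, 2]].
All simple roots have the same length, so the diagram is simply laced. The associated Dynkin diagram is a chain of 4 nodes with a fork of two nodes at one end (D_6), so the type is D_6 (the algebra so(12)).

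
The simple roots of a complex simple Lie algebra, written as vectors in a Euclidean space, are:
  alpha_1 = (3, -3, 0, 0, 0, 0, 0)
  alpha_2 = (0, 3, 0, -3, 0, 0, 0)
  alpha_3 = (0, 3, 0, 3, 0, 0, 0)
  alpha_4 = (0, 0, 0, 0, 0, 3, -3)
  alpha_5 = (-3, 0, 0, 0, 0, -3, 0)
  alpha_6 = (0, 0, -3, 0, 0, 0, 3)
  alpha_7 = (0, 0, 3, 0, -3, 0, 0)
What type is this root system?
type D_7

Compute the Cartan integers a_ij = 2(alpha_i, alpha_j)/(alpha_j, alpha_j); the resulting 7x7 Cartan matrix is
[[2, -1, -1, 0, -1, 0, 0], [-1, 2, 0, 0, 0, 0, 0], [-1, 0, 2, 0, 0, 0, 0], [0, 0, 0, 2, -1, -1, 0], [-1, 0, 0, -1, 2, 0, 0], [0, 0, 0, -1, 0, 2, -1], [0, 0, 0, 0, 0, -1, 2]].
All simple roots have the same length, so the diagram is simply laced. The associated Dynkin diagram is a chain of 5 nodes with a fork of two nodes at one end (D_7), so the type is D_7 (the algebra so(14)).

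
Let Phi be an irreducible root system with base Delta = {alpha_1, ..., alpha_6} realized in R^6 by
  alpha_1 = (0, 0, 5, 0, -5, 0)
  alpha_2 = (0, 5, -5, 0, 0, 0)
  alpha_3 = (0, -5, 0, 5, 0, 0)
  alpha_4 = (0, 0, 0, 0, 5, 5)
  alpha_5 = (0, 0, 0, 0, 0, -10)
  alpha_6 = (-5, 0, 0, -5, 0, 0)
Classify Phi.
Compute the Cartan integers a_ij = 2(alpha_i, alpha_j)/(alpha_j, alpha_j); the resulting 6x6 Cartan matrix is
[[2, -1, 0, -1, 0, 0], [-1, 2, -1, 0, 0, 0], [0, -1, 2, 0, 0, -1], [-1, 0, 0, 2, -1, 0], [0, 0, 0, -2, 2, 0], [0, 0, -1, 0, 0, 2]].
The roots have two lengths (squared-length ratio 2:1); the short ones are alpha_{1,2,3,4,6}. The associated Dynkin diagram is a chain of 6 nodes with a double edge at one end; the terminal node there is the unique long simple root (C_6), so the type is C_6 (the algebra sp(12)).

C6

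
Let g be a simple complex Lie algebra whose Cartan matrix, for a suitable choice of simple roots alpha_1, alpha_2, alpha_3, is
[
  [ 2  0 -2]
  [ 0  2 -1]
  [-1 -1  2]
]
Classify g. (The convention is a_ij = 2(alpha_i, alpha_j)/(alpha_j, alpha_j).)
The matrix has rank 3 with 2's on the diagonal. Reading the off-diagonal entries as Dynkin edges (a single edge where a_ij = a_ji = -1; a double or triple edge where a_ij * a_ji = 2 or 3), the diagram is a chain of 3 nodes with a double edge at one end; the terminal node there is the unique long simple root (C_3). One simple-root ordering that puts it in standard form is (alpha_2, alpha_3, alpha_1). So the algebra is type C_3, i.e. sp(6).

C3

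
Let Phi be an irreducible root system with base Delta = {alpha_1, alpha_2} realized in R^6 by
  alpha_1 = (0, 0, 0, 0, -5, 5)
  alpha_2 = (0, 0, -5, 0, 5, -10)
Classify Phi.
Compute the Cartan integers a_ij = 2(alpha_i, alpha_j)/(alpha_j, alpha_j); the resulting 2x2 Cartan matrix is
[[2, -1], [-3, 2]].
The roots have two lengths (squared-length ratio 3:1); the short ones are alpha_{1}. The associated Dynkin diagram is two nodes joined by a triple edge (G_2), so the type is G_2.

G2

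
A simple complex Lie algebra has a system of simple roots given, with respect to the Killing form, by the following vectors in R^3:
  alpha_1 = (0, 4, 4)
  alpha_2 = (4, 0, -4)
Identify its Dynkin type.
type A_2

Compute the Cartan integers a_ij = 2(alpha_i, alpha_j)/(alpha_j, alpha_j); the resulting 2x2 Cartan matrix is
[[2, -1], [-1, 2]].
All simple roots have the same length, so the diagram is simply laced. The associated Dynkin diagram is a chain of 2 nodes with single edges (A_2), so the type is A_2 (the algebra sl(3)).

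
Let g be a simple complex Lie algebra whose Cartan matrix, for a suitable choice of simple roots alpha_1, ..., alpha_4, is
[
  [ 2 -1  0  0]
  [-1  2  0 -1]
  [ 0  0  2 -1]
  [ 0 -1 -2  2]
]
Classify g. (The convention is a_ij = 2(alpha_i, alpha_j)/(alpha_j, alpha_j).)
B_4

The matrix has rank 4 with 2's on the diagonal. Reading the off-diagonal entries as Dynkin edges (a single edge where a_ij = a_ji = -1; a double or triple edge where a_ij * a_ji = 2 or 3), the diagram is a chain of 4 nodes with a double edge at one end; the terminal node there is the unique short simple root (B_4). One simple-root ordering that puts it in standard form is (alpha_1, alpha_2, alpha_4, alpha_3). So the algebra is type B_4, i.e. so(9).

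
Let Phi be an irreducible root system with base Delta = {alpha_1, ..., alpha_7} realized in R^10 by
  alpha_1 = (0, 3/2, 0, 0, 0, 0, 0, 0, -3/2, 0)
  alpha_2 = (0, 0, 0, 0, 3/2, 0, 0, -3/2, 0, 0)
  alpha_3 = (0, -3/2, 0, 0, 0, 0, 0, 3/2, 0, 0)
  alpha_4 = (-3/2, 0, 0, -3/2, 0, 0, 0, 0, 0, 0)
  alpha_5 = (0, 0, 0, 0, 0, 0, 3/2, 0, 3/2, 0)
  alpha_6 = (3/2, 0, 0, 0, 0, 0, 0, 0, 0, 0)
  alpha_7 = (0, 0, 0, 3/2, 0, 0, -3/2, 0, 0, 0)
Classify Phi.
Compute the Cartan integers a_ij = 2(alpha_i, alpha_j)/(alpha_j, alpha_j); the resulting 7x7 Cartan matrix is
[[2, 0, -1, 0, -1, 0, 0], [0, 2, -1, 0, 0, 0, 0], [-1, -1, 2, 0, 0, 0, 0], [0, 0, 0, 2, 0, -2, -1], [-1, 0, 0, 0, 2, 0, -1], [0, 0, 0, -1, 0, 2, 0], [0, 0, 0, -1, -1, 0, 2]].
The roots have two lengths (squared-length ratio 2:1); the short ones are alpha_{6}. The associated Dynkin diagram is a chain of 7 nodes with a double edge at one end; the terminal node there is the unique short simple root (B_7), so the type is B_7 (the algebra so(15)).

B_7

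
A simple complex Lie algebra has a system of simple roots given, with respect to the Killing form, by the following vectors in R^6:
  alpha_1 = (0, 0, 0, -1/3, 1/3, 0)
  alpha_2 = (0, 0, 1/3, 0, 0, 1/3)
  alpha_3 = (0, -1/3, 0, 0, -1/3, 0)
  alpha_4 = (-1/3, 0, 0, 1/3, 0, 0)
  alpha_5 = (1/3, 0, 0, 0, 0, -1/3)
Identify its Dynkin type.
A_5 (sl(6))

Compute the Cartan integers a_ij = 2(alpha_i, alpha_j)/(alpha_j, alpha_j); the resulting 5x5 Cartan matrix is
[[2, 0, -1, -1, 0], [0, 2, 0, 0, -1], [-1, 0, 2, 0, 0], [-1, 0, 0, 2, -1], [0, -1, 0, -1, 2]].
All simple roots have the same length, so the diagram is simply laced. The associated Dynkin diagram is a chain of 5 nodes with single edges (A_5), so the type is A_5 (the algebra sl(6)).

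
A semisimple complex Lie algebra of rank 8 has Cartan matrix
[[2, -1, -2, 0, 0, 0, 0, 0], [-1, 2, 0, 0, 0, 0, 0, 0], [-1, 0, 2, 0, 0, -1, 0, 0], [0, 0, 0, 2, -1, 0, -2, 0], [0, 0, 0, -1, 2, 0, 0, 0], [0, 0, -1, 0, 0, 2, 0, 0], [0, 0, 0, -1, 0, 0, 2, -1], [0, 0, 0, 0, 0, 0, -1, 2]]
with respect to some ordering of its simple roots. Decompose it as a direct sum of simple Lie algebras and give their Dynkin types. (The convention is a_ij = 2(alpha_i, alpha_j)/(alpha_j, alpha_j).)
The diagram associated to this matrix has two connected components: the simple roots {alpha_4, alpha_5, alpha_7, alpha_8} form a chain of 4 nodes with a double edge between the middle two (F_4), and {alpha_1, alpha_2, alpha_3, alpha_6} form a chain of 4 nodes with a double edge between the middle two (F_4). A semisimple Lie algebra decomposes uniquely as the direct sum of simple ideals, one per connected component of its Dynkin diagram, so g ≅ F_4 ⊕ F_4 (dimension 52 + 52 = 104).

F4 + F4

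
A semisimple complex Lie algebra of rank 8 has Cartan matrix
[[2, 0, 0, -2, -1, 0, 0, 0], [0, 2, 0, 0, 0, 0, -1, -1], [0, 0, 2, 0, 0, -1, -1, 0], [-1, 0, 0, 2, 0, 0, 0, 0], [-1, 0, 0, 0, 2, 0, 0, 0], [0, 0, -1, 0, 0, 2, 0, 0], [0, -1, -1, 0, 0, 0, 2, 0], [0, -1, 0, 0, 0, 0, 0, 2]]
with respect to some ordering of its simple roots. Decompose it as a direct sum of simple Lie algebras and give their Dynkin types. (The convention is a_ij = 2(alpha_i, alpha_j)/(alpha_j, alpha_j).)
A_5 + B_3

The diagram associated to this matrix has two connected components: the simple roots {alpha_2, alpha_3, alpha_6, alpha_7, alpha_8} form a chain of 5 nodes with single edges (A_5), and {alpha_1, alpha_4, alpha_5} form a chain of 3 nodes with a double edge at one end; the terminal node there is the unique short simple root (B_3). A semisimple Lie algebra decomposes uniquely as the direct sum of simple ideals, one per connected component of its Dynkin diagram, so g ≅ A_5 ⊕ B_3 (dimension 35 + 21 = 56).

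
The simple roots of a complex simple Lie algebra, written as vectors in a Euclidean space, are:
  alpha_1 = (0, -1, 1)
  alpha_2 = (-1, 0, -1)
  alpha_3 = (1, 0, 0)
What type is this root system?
B_3 (so(7))

Compute the Cartan integers a_ij = 2(alpha_i, alpha_j)/(alpha_j, alpha_j); the resulting 3x3 Cartan matrix is
[[2, -1, 0], [-1, 2, -2], [0, -1, 2]].
The roots have two lengths (squared-length ratio 2:1); the short ones are alpha_{3}. The associated Dynkin diagram is a chain of 3 nodes with a double edge at one end; the terminal node there is the unique short simple root (B_3), so the type is B_3 (the algebra so(7)).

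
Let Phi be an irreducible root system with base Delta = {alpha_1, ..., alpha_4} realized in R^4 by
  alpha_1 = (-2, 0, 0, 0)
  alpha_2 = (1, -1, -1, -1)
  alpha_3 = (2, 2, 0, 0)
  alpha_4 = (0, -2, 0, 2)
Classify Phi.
F4

Compute the Cartan integers a_ij = 2(alpha_i, alpha_j)/(alpha_j, alpha_j); the resulting 4x4 Cartan matrix is
[[2, -1, -1, 0], [-1, 2, 0, 0], [-2, 0, 2, -1], [0, 0, -1, 2]].
The roots have two lengths (squared-length ratio 2:1); the short ones are alpha_{1,2}. The associated Dynkin diagram is a chain of 4 nodes with a double edge between the middle two (F_4), so the type is F_4.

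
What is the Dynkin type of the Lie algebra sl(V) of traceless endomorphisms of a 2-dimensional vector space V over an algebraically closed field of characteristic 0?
A_1 (sl(2))

This is sl(2), which has dimension 2^2 - 1 = 3 and rank 2 - 1 = 1 (a Cartan subalgebra is the diagonal traceless matrices). In the classification of classical Lie algebras, the special linear algebra sl(n+1) has type A_n; here n = 1, so the Dynkin diagram is a chain of 1 nodes with single edges (A_1). Hence the type is A_1.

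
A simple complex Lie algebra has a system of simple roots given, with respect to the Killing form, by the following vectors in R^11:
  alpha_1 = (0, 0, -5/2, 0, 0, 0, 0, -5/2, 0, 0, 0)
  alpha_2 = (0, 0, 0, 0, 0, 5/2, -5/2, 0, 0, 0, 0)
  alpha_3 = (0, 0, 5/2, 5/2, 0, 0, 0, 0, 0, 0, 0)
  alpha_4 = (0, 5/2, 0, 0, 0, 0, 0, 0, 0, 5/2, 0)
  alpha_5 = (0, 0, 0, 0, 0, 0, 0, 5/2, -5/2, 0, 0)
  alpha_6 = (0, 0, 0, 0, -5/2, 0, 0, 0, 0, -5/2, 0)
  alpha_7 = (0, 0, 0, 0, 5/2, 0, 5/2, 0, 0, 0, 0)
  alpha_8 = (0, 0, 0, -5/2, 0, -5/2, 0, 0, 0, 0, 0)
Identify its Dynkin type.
A_8

Compute the Cartan integers a_ij = 2(alpha_i, alpha_j)/(alpha_j, alpha_j); the resulting 8x8 Cartan matrix is
[[2, 0, -1, 0, -1, 0, 0, 0], [0, 2, 0, 0, 0, 0, -1, -1], [-1, 0, 2, 0, 0, 0, 0, -1], [0, 0, 0, 2, 0, -1, 0, 0], [-1, 0, 0, 0, 2, 0, 0, 0], [0, 0, 0, -1, 0, 2, -1, 0], [0, -1, 0, 0, 0, -1, 2, 0], [0, -1, -1, 0, 0, 0, 0, 2]].
All simple roots have the same length, so the diagram is simply laced. The associated Dynkin diagram is a chain of 8 nodes with single edges (A_8), so the type is A_8 (the algebra sl(9)).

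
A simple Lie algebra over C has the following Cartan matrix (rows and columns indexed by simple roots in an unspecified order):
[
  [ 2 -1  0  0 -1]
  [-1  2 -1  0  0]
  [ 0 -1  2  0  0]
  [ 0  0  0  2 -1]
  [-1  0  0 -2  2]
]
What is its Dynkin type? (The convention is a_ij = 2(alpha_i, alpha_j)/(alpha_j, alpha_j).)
The matrix has rank 5 with 2's on the diagonal. Reading the off-diagonal entries as Dynkin edges (a single edge where a_ij = a_ji = -1; a double or triple edge where a_ij * a_ji = 2 or 3), the diagram is a chain of 5 nodes with a double edge at one end; the terminal node there is the unique short simple root (B_5). One simple-root ordering that puts it in standard form is (alpha_3, alpha_2, alpha_1, alpha_5, alpha_4). So the algebra is type B_5, i.e. so(11).

B5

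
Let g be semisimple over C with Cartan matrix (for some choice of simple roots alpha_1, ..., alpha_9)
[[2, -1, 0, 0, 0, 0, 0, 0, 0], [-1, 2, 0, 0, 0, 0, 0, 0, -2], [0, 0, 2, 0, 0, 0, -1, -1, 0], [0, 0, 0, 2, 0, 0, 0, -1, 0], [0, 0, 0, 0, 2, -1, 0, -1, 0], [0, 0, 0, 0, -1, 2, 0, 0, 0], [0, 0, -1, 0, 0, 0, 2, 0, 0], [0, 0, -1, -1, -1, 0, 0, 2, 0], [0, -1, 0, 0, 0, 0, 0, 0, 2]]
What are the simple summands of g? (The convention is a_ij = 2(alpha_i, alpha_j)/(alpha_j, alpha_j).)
type B_3 + type E_6

The diagram associated to this matrix has two connected components: the simple roots {alpha_1, alpha_2, alpha_9} form a chain of 3 nodes with a double edge at one end; the terminal node there is the unique short simple root (B_3), and {alpha_3, alpha_4, alpha_5, alpha_6, alpha_7, alpha_8} form a chain of 5 nodes with one extra node attached to the third node from one end (E_6). A semisimple Lie algebra decomposes uniquely as the direct sum of simple ideals, one per connected component of its Dynkin diagram, so g ≅ B_3 ⊕ E_6 (dimension 21 + 78 = 99).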